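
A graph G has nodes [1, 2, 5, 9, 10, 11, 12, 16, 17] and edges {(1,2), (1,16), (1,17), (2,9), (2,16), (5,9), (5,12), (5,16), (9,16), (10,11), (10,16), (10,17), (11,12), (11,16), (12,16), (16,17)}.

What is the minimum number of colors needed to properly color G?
χ(G) = 3

Clique number ω(G) = 3 (lower bound: χ ≥ ω).
The clique on [1, 16, 17] has size 3, forcing χ ≥ 3, and the coloring below uses 3 colors, so χ(G) = 3.
A valid 3-coloring: color 1: [16]; color 2: [1, 9, 10, 12]; color 3: [2, 5, 11, 17].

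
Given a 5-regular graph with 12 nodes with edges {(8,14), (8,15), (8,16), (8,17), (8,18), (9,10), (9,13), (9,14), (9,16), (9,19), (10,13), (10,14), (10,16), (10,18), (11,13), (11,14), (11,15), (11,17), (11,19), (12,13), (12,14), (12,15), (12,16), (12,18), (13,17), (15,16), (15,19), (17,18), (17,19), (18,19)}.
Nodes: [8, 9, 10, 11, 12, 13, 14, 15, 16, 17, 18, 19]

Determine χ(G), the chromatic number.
Clique number ω(G) = 3 (lower bound: χ ≥ ω).
Suppose a proper 3-coloring c exists. The clique [8, 15, 16] takes 3 distinct colors; by symmetry let c(8) = 1, c(15) = 2, c(16) = 3.
- Vertex 12: neighbors [15, 16] already have colors [2, 3] ⇒ c(12) = 1.
- Vertex 9: neighbors [16] already have colors [3]; try each remaining color.
- Case c(9) = 1:
  - Vertex 10: neighbors [9, 16] already have colors [1, 3] ⇒ c(10) = 2.
  - Vertex 19: neighbors [9, 15] already have colors [1, 2] ⇒ c(19) = 3.
  - Vertex 18: neighbors [8, 10, 19] already have colors [1, 2, 3] — all 3 colors blocked. Contradiction.
- Case c(9) = 2:
  - Vertex 10: neighbors [9, 16] already have colors [2, 3] ⇒ c(10) = 1.
  - Vertex 13: neighbors [10, 9] already have colors [1, 2] ⇒ c(13) = 3.
  - Vertex 11: neighbors [15, 13] already have colors [2, 3] ⇒ c(11) = 1.
  - Vertex 17: neighbors [8, 13] already have colors [1, 3] ⇒ c(17) = 2.
  - Vertex 18: neighbors [8, 17] already have colors [1, 2] ⇒ c(18) = 3.
  - Vertex 19: neighbors [11, 9, 18] already have colors [1, 2, 3] — all 3 colors blocked. Contradiction.
Every case ends in a contradiction, so G has no proper 3-coloring (χ ≥ 4).
The coloring below uses 4 colors, so χ(G) = 4.
A valid 4-coloring: color 1: [8, 9, 11, 12]; color 2: [14, 16, 17]; color 3: [13, 15, 18]; color 4: [10, 19].

χ(G) = 4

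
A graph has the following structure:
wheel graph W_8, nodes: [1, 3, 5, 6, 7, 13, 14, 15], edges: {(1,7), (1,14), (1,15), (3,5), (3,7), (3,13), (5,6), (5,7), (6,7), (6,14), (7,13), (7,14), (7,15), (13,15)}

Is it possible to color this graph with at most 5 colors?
A valid 5-coloring: color 1: [7]; color 2: [1, 5, 13]; color 3: [3, 6, 15]; color 4: [14].
(χ(G) = 4 ≤ 5.)

Yes, G is 5-colorable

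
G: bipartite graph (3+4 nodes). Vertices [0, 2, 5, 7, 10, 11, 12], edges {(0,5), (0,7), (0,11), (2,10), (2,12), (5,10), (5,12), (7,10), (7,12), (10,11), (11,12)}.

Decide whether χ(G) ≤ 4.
A valid 4-coloring: color 1: [0, 10, 12]; color 2: [2, 5, 7, 11].
(χ(G) = 2 ≤ 4.)

Yes, G is 4-colorable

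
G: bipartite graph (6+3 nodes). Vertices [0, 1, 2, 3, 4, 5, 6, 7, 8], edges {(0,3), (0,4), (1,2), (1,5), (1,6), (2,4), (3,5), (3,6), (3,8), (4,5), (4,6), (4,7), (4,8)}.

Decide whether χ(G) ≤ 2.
Yes, G is 2-colorable

A valid 2-coloring: color 1: [1, 3, 4]; color 2: [0, 2, 5, 6, 7, 8].
(χ(G) = 2 ≤ 2.)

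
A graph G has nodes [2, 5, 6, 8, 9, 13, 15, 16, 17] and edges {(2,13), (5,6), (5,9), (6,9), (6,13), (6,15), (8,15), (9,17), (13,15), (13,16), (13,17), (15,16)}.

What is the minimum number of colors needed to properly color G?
χ(G) = 3

Clique number ω(G) = 3 (lower bound: χ ≥ ω).
The clique on [5, 6, 9] has size 3, forcing χ ≥ 3, and the coloring below uses 3 colors, so χ(G) = 3.
A valid 3-coloring: color 1: [8, 9, 13]; color 2: [2, 6, 16, 17]; color 3: [5, 15].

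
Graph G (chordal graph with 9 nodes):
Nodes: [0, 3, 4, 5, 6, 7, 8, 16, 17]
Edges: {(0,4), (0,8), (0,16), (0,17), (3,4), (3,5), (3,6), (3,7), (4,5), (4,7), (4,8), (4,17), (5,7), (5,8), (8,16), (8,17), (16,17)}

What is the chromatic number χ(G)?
Clique number ω(G) = 4 (lower bound: χ ≥ ω).
The clique on [0, 8, 16, 17] has size 4, forcing χ ≥ 4, and the coloring below uses 4 colors, so χ(G) = 4.
A valid 4-coloring: color 1: [4, 6, 16]; color 2: [3, 8]; color 3: [5, 17]; color 4: [0, 7].

χ(G) = 4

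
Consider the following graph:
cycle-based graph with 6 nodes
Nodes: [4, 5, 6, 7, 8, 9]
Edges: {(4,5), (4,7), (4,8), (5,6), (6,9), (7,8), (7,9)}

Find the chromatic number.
χ(G) = 3

Clique number ω(G) = 3 (lower bound: χ ≥ ω).
The clique on [4, 7, 8] has size 3, forcing χ ≥ 3, and the coloring below uses 3 colors, so χ(G) = 3.
A valid 3-coloring: color 1: [4, 9]; color 2: [6, 7]; color 3: [5, 8].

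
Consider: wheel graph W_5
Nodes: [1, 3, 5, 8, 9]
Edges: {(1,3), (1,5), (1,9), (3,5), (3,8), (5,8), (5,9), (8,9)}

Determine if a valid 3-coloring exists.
A valid 3-coloring: color 1: [5]; color 2: [3, 9]; color 3: [1, 8].
(χ(G) = 3 ≤ 3.)

Yes, G is 3-colorable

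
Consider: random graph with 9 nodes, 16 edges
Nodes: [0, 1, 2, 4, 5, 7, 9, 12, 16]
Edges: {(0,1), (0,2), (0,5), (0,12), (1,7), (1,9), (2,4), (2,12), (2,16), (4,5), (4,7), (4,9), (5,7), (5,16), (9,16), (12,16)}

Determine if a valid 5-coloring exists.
A valid 5-coloring: color 1: [0, 4, 16]; color 2: [2, 7, 9]; color 3: [1, 5, 12].
(χ(G) = 3 ≤ 5.)

Yes, G is 5-colorable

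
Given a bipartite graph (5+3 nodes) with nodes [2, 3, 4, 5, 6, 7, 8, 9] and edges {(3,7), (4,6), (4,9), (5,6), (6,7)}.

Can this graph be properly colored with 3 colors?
Yes, G is 3-colorable

A valid 3-coloring: color 1: [2, 3, 6, 8, 9]; color 2: [4, 5, 7].
(χ(G) = 2 ≤ 3.)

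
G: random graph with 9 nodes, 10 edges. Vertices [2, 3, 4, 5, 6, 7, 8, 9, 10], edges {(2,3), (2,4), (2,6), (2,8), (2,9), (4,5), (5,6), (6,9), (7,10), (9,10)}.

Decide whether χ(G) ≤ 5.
A valid 5-coloring: color 1: [2, 5, 10]; color 2: [3, 4, 6, 7, 8]; color 3: [9].
(χ(G) = 3 ≤ 5.)

Yes, G is 5-colorable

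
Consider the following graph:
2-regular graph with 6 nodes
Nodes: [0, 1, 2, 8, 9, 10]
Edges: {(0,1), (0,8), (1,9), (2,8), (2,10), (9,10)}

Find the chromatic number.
Clique number ω(G) = 2 (lower bound: χ ≥ ω).
The graph is bipartite (no odd cycle), so 2 colors suffice: χ(G) = 2.
A valid 2-coloring: color 1: [1, 8, 10]; color 2: [0, 2, 9].

χ(G) = 2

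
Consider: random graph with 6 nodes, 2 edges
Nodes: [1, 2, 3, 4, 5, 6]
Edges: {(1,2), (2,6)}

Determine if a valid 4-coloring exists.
A valid 4-coloring: color 1: [2, 3, 4, 5]; color 2: [1, 6].
(χ(G) = 2 ≤ 4.)

Yes, G is 4-colorable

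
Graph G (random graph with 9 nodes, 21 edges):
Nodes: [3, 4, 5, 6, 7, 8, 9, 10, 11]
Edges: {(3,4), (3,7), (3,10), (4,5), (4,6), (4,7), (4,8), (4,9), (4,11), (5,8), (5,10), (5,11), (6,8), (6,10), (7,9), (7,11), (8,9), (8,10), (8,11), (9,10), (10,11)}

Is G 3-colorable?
No, G is not 3-colorable

The clique on vertices [5, 8, 10, 11] has size 4 > 3, so it alone needs 4 colors.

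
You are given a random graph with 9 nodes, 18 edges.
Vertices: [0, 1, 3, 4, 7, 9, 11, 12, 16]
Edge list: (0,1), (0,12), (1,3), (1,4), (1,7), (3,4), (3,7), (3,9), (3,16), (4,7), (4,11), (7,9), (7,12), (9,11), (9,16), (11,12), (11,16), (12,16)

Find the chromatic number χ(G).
Clique number ω(G) = 4 (lower bound: χ ≥ ω).
The clique on [1, 3, 4, 7] has size 4, forcing χ ≥ 4, and the coloring below uses 4 colors, so χ(G) = 4.
A valid 4-coloring: color 1: [0, 3, 11]; color 2: [7, 16]; color 3: [4, 9, 12]; color 4: [1].

χ(G) = 4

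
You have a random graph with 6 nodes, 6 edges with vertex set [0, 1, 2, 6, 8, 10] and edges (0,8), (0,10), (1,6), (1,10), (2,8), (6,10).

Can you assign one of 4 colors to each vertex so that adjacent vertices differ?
Yes, G is 4-colorable

A valid 4-coloring: color 1: [8, 10]; color 2: [0, 1, 2]; color 3: [6].
(χ(G) = 3 ≤ 4.)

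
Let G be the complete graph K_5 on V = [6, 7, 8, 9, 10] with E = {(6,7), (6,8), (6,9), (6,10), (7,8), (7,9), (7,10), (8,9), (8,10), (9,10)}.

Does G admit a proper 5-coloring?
Yes, G is 5-colorable

A valid 5-coloring: color 1: [9]; color 2: [10]; color 3: [8]; color 4: [6]; color 5: [7].
(χ(G) = 5 ≤ 5.)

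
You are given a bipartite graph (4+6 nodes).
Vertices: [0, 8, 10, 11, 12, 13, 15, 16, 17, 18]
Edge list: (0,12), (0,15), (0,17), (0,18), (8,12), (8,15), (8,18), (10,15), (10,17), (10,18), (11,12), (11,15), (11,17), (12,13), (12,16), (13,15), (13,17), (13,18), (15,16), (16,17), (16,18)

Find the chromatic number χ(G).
χ(G) = 2

Clique number ω(G) = 2 (lower bound: χ ≥ ω).
The graph is bipartite (no odd cycle), so 2 colors suffice: χ(G) = 2.
A valid 2-coloring: color 1: [12, 15, 17, 18]; color 2: [0, 8, 10, 11, 13, 16].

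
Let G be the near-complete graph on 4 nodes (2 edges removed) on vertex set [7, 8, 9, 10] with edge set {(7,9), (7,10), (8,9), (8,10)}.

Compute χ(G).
Clique number ω(G) = 2 (lower bound: χ ≥ ω).
The graph is bipartite (no odd cycle), so 2 colors suffice: χ(G) = 2.
A valid 2-coloring: color 1: [9, 10]; color 2: [7, 8].

χ(G) = 2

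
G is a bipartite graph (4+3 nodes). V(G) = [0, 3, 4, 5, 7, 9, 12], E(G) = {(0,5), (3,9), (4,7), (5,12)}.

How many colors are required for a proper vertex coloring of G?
Clique number ω(G) = 2 (lower bound: χ ≥ ω).
The graph is bipartite (no odd cycle), so 2 colors suffice: χ(G) = 2.
A valid 2-coloring: color 1: [3, 4, 5]; color 2: [0, 7, 9, 12].

χ(G) = 2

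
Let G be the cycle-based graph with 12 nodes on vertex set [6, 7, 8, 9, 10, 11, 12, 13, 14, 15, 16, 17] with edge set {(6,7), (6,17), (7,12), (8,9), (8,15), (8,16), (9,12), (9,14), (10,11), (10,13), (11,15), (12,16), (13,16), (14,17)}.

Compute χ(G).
Clique number ω(G) = 2 (lower bound: χ ≥ ω).
The graph is bipartite (no odd cycle), so 2 colors suffice: χ(G) = 2.
A valid 2-coloring: color 1: [7, 9, 10, 15, 16, 17]; color 2: [6, 8, 11, 12, 13, 14].

χ(G) = 2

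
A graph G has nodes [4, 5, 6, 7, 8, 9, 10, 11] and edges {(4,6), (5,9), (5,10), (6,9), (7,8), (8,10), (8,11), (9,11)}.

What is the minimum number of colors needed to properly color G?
χ(G) = 3

Clique number ω(G) = 2 (lower bound: χ ≥ ω).
Odd cycle [11, 8, 10, 5, 9] needs 3 colors (χ ≥ 3).
The coloring below uses 3 colors, so χ(G) = 3.
A valid 3-coloring: color 1: [4, 7, 9, 10]; color 2: [5, 6, 8]; color 3: [11].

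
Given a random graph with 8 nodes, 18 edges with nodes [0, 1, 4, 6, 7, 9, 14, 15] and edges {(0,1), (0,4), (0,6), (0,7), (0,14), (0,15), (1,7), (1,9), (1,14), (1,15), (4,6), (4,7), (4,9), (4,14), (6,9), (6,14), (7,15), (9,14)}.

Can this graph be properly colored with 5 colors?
A valid 5-coloring: color 1: [0, 9]; color 2: [1, 4]; color 3: [14, 15]; color 4: [6, 7].
(χ(G) = 4 ≤ 5.)

Yes, G is 5-colorable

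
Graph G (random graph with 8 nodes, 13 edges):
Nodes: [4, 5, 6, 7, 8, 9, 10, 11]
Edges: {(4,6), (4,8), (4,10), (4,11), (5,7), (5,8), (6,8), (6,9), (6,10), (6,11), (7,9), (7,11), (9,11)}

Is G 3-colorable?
A valid 3-coloring: color 1: [6, 7]; color 2: [8, 10, 11]; color 3: [4, 5, 9].
(χ(G) = 3 ≤ 3.)

Yes, G is 3-colorable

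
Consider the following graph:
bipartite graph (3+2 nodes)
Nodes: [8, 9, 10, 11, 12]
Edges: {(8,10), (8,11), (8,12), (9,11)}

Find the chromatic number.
χ(G) = 2

Clique number ω(G) = 2 (lower bound: χ ≥ ω).
The graph is bipartite (no odd cycle), so 2 colors suffice: χ(G) = 2.
A valid 2-coloring: color 1: [8, 9]; color 2: [10, 11, 12].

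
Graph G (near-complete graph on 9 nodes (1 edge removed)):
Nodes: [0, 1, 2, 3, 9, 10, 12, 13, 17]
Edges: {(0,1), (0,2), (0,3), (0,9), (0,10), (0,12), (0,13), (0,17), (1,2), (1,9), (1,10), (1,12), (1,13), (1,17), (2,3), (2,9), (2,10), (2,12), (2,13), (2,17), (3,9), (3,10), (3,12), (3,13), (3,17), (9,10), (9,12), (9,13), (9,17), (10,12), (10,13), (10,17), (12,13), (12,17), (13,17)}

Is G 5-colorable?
No, G is not 5-colorable

The clique on vertices [0, 1, 2, 9, 10, 12, 13, 17] has size 8 > 5, so it alone needs 8 colors.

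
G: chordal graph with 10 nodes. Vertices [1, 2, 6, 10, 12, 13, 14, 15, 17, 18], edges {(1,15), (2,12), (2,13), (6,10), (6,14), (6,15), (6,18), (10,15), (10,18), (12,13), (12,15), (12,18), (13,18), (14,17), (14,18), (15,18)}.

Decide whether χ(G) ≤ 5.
A valid 5-coloring: color 1: [1, 2, 17, 18]; color 2: [13, 14, 15]; color 3: [6, 12]; color 4: [10].
(χ(G) = 4 ≤ 5.)

Yes, G is 5-colorable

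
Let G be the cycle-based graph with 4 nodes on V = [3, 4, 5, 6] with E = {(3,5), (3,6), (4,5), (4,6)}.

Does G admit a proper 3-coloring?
A valid 3-coloring: color 1: [3, 4]; color 2: [5, 6].
(χ(G) = 2 ≤ 3.)

Yes, G is 3-colorable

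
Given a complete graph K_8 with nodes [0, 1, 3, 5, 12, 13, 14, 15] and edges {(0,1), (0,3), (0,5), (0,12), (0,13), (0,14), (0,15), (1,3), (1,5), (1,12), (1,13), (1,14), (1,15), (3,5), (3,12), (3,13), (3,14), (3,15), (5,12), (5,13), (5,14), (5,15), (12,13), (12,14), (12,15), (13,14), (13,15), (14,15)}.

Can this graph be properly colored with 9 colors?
Yes, G is 9-colorable

A valid 9-coloring: color 1: [13]; color 2: [15]; color 3: [3]; color 4: [14]; color 5: [5]; color 6: [0]; color 7: [12]; color 8: [1].
(χ(G) = 8 ≤ 9.)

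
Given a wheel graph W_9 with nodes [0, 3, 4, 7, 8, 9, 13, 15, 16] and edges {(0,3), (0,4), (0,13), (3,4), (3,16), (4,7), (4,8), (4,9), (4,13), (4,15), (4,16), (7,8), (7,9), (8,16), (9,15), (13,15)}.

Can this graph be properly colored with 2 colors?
The clique on vertices [0, 3, 4] has size 3 > 2, so it alone needs 3 colors.

No, G is not 2-colorable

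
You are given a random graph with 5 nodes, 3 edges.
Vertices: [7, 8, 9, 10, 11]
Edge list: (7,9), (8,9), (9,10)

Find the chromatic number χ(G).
Clique number ω(G) = 2 (lower bound: χ ≥ ω).
The graph is bipartite (no odd cycle), so 2 colors suffice: χ(G) = 2.
A valid 2-coloring: color 1: [9, 11]; color 2: [7, 8, 10].

χ(G) = 2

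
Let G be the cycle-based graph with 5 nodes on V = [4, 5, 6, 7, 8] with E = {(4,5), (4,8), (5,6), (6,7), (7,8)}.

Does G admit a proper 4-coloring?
A valid 4-coloring: color 1: [5, 8]; color 2: [4, 7]; color 3: [6].
(χ(G) = 3 ≤ 4.)

Yes, G is 4-colorable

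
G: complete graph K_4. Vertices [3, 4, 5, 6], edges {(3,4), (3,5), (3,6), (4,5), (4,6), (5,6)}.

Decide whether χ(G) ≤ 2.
No, G is not 2-colorable

The clique on vertices [3, 4, 5, 6] has size 4 > 2, so it alone needs 4 colors.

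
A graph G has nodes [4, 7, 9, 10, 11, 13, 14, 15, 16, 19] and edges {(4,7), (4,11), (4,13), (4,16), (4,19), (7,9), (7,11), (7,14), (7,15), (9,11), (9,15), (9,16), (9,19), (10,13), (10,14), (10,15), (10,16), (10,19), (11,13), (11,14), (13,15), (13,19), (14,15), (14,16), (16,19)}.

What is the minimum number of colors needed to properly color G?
χ(G) = 4

Clique number ω(G) = 3 (lower bound: χ ≥ ω).
Odd cycle [16, 19, 13, 15, 14] needs 3 colors (χ ≥ 3).
Vertex 10 is adjacent to every vertex of [13, 14, 15, 16, 19], which already need 3 colors among themselves, so 10 needs a new color (χ ≥ 4).
The coloring below uses 4 colors, so χ(G) = 4.
A valid 4-coloring: color 1: [11, 15, 16]; color 2: [9, 13, 14]; color 3: [4, 10]; color 4: [7, 19].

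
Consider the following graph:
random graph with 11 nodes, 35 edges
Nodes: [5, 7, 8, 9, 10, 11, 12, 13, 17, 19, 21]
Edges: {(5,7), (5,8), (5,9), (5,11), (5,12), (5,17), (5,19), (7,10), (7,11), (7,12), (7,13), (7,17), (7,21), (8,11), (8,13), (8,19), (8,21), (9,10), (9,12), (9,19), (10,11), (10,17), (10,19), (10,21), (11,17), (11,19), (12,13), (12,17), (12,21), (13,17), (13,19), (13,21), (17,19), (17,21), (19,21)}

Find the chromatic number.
Clique number ω(G) = 5 (lower bound: χ ≥ ω).
The clique on [7, 12, 13, 17, 21] has size 5, forcing χ ≥ 5, and the coloring below uses 5 colors, so χ(G) = 5.
A valid 5-coloring: color 1: [8, 9, 17]; color 2: [7, 19]; color 3: [5, 21]; color 4: [11, 13]; color 5: [10, 12].

χ(G) = 5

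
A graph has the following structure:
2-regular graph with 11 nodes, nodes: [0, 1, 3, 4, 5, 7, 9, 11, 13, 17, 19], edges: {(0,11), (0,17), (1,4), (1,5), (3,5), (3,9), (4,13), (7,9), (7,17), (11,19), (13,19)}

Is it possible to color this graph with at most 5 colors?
Yes, G is 5-colorable

A valid 5-coloring: color 1: [5, 9, 11, 13, 17]; color 2: [0, 1, 3, 7, 19]; color 3: [4].
(χ(G) = 3 ≤ 5.)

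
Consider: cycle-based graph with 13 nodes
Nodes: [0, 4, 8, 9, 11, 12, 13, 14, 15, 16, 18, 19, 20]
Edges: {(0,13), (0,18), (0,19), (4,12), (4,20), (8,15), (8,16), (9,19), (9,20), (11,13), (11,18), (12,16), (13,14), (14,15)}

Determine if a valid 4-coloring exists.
Yes, G is 4-colorable

A valid 4-coloring: color 1: [4, 9, 13, 15, 16, 18]; color 2: [0, 8, 11, 12, 14, 20]; color 3: [19].
(χ(G) = 3 ≤ 4.)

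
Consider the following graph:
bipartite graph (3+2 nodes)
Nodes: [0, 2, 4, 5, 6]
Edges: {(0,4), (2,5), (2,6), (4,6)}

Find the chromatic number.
χ(G) = 2

Clique number ω(G) = 2 (lower bound: χ ≥ ω).
The graph is bipartite (no odd cycle), so 2 colors suffice: χ(G) = 2.
A valid 2-coloring: color 1: [0, 5, 6]; color 2: [2, 4].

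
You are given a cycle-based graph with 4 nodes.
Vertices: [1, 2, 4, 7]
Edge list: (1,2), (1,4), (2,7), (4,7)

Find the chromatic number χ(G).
χ(G) = 2

Clique number ω(G) = 2 (lower bound: χ ≥ ω).
The graph is bipartite (no odd cycle), so 2 colors suffice: χ(G) = 2.
A valid 2-coloring: color 1: [1, 7]; color 2: [2, 4].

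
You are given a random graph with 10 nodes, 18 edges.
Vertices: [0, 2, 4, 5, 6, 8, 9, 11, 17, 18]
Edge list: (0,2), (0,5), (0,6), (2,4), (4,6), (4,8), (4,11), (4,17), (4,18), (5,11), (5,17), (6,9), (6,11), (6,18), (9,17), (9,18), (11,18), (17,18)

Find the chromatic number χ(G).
Clique number ω(G) = 4 (lower bound: χ ≥ ω).
The clique on [4, 6, 11, 18] has size 4, forcing χ ≥ 4, and the coloring below uses 4 colors, so χ(G) = 4.
A valid 4-coloring: color 1: [4, 5, 9]; color 2: [0, 8, 18]; color 3: [2, 6, 17]; color 4: [11].

χ(G) = 4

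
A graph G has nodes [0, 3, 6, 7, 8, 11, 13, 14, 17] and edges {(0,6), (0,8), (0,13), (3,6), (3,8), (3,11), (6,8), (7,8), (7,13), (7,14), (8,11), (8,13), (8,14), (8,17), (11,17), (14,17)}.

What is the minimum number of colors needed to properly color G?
χ(G) = 3

Clique number ω(G) = 3 (lower bound: χ ≥ ω).
The clique on [0, 8, 13] has size 3, forcing χ ≥ 3, and the coloring below uses 3 colors, so χ(G) = 3.
A valid 3-coloring: color 1: [8]; color 2: [6, 11, 13, 14]; color 3: [0, 3, 7, 17].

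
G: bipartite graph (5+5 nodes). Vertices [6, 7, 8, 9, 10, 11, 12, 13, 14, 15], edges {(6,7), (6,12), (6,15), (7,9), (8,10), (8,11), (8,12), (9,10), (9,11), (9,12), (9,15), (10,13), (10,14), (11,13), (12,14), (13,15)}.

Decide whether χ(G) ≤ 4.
Yes, G is 4-colorable

A valid 4-coloring: color 1: [6, 8, 9, 13, 14]; color 2: [7, 10, 11, 12, 15].
(χ(G) = 2 ≤ 4.)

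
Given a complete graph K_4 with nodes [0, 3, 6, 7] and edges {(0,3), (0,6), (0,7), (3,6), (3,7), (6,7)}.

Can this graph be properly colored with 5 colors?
A valid 5-coloring: color 1: [3]; color 2: [7]; color 3: [6]; color 4: [0].
(χ(G) = 4 ≤ 5.)

Yes, G is 5-colorable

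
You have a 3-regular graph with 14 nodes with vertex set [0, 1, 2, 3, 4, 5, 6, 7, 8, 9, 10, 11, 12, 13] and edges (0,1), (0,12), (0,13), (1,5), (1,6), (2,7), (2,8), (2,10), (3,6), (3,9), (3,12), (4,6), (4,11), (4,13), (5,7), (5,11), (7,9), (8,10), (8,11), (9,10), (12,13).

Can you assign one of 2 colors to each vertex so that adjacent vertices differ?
The clique on vertices [0, 12, 13] has size 3 > 2, so it alone needs 3 colors.

No, G is not 2-colorable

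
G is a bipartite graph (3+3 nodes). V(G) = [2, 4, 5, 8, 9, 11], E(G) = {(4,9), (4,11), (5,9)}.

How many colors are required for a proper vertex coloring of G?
χ(G) = 2

Clique number ω(G) = 2 (lower bound: χ ≥ ω).
The graph is bipartite (no odd cycle), so 2 colors suffice: χ(G) = 2.
A valid 2-coloring: color 1: [2, 4, 5, 8]; color 2: [9, 11].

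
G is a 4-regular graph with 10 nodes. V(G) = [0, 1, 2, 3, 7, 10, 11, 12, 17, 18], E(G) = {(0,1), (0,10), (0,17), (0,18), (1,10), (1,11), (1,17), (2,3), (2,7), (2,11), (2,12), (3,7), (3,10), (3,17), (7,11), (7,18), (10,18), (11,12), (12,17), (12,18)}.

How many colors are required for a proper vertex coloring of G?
χ(G) = 4

Clique number ω(G) = 3 (lower bound: χ ≥ ω).
Suppose a proper 3-coloring c exists. The clique [0, 1, 10] takes 3 distinct colors; by symmetry let c(0) = 1, c(1) = 2, c(10) = 3.
- Vertex 17: neighbors [0, 1] already have colors [1, 2] ⇒ c(17) = 3.
- Vertex 18: neighbors [0, 10] already have colors [1, 3] ⇒ c(18) = 2.
- Vertex 12: neighbors [18, 17] already have colors [2, 3] ⇒ c(12) = 1.
- Vertex 11: neighbors [12, 1] already have colors [1, 2] ⇒ c(11) = 3.
- Vertex 2: neighbors [12, 11] already have colors [1, 3] ⇒ c(2) = 2.
- Vertex 3: neighbors [2, 10] already have colors [2, 3] ⇒ c(3) = 1.
- Vertex 7: neighbors [3, 2, 11] already have colors [1, 2, 3] — all 3 colors blocked. Contradiction.
The forced assignments end in a contradiction, so G has no proper 3-coloring (χ ≥ 4).
The coloring below uses 4 colors, so χ(G) = 4.
A valid 4-coloring: color 1: [1, 3, 18]; color 2: [10, 11, 17]; color 3: [0, 7, 12]; color 4: [2].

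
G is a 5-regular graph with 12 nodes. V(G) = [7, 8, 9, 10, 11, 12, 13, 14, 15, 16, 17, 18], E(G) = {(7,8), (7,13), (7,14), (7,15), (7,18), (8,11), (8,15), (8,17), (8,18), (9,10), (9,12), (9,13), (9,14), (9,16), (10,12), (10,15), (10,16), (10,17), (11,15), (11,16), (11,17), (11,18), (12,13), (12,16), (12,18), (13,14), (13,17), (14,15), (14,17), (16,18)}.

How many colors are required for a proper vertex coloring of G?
χ(G) = 4

Clique number ω(G) = 4 (lower bound: χ ≥ ω).
The clique on [9, 10, 12, 16] has size 4, forcing χ ≥ 4, and the coloring below uses 4 colors, so χ(G) = 4.
A valid 4-coloring: color 1: [7, 12, 17]; color 2: [8, 14, 16]; color 3: [9, 15, 18]; color 4: [10, 11, 13].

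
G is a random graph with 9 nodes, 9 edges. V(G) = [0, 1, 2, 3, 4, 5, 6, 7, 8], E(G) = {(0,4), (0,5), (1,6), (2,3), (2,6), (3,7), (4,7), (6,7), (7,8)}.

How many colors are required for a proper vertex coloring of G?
Clique number ω(G) = 2 (lower bound: χ ≥ ω).
The graph is bipartite (no odd cycle), so 2 colors suffice: χ(G) = 2.
A valid 2-coloring: color 1: [0, 1, 2, 7]; color 2: [3, 4, 5, 6, 8].

χ(G) = 2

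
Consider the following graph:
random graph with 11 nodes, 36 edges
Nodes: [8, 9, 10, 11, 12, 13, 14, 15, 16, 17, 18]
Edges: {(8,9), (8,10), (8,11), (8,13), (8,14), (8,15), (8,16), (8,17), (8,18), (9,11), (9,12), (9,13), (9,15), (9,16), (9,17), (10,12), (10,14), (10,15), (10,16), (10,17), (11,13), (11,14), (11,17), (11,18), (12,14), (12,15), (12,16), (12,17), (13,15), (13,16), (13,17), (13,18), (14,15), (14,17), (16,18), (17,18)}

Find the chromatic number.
Clique number ω(G) = 5 (lower bound: χ ≥ ω).
The clique on [8, 9, 11, 13, 17] has size 5, forcing χ ≥ 5, and the coloring below uses 5 colors, so χ(G) = 5.
A valid 5-coloring: color 1: [8, 12]; color 2: [15, 16, 17]; color 3: [9, 14, 18]; color 4: [10, 13]; color 5: [11].

χ(G) = 5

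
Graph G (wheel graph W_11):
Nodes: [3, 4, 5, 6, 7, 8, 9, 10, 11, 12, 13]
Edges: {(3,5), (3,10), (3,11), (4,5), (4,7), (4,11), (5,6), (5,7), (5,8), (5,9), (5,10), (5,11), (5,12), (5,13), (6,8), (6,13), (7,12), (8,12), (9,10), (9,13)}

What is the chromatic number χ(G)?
χ(G) = 3

Clique number ω(G) = 3 (lower bound: χ ≥ ω).
The clique on [3, 5, 10] has size 3, forcing χ ≥ 3, and the coloring below uses 3 colors, so χ(G) = 3.
A valid 3-coloring: color 1: [5]; color 2: [7, 8, 10, 11, 13]; color 3: [3, 4, 6, 9, 12].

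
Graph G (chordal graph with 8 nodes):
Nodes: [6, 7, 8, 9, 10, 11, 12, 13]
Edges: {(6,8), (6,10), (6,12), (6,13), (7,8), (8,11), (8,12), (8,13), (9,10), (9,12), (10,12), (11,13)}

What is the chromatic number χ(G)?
χ(G) = 3

Clique number ω(G) = 3 (lower bound: χ ≥ ω).
The clique on [8, 11, 13] has size 3, forcing χ ≥ 3, and the coloring below uses 3 colors, so χ(G) = 3.
A valid 3-coloring: color 1: [8, 10]; color 2: [7, 12, 13]; color 3: [6, 9, 11].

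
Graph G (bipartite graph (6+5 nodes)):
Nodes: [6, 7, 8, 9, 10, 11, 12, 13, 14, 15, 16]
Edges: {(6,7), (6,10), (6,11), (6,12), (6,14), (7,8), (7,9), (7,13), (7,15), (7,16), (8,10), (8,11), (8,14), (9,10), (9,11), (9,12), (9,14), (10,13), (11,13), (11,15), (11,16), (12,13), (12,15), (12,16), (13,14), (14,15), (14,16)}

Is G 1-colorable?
Edge (6,7) forces its endpoints to differ, so 1 color is not enough.

No, G is not 1-colorable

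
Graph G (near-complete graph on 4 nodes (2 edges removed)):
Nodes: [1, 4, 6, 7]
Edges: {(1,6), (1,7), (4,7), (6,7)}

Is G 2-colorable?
The clique on vertices [1, 6, 7] has size 3 > 2, so it alone needs 3 colors.

No, G is not 2-colorable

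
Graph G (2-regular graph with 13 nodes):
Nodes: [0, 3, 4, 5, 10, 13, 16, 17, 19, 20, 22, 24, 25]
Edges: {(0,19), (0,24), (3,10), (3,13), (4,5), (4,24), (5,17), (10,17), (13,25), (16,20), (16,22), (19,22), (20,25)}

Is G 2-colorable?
Odd cycle [24, 0, 19, 22, 16, 20, 25, 13, 3, 10, 17, 5, 4] needs 3 colors (χ ≥ 3).
Hence χ(G) ≥ 3 > 2, so no proper 2-coloring exists.

No, G is not 2-colorable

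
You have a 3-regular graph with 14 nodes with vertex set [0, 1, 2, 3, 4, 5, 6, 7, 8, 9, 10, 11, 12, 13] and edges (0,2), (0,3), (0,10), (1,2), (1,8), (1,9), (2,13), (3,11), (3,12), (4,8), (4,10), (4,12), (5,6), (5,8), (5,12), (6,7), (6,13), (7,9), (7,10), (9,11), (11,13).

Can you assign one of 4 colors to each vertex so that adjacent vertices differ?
A valid 4-coloring: color 1: [1, 6, 10, 11, 12]; color 2: [0, 4, 5, 9, 13]; color 3: [2, 3, 7, 8].
(χ(G) = 3 ≤ 4.)

Yes, G is 4-colorable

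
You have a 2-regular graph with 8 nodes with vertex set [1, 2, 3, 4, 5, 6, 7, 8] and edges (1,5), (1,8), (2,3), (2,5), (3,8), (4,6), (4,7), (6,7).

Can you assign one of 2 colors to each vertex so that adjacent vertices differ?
No, G is not 2-colorable

The clique on vertices [4, 6, 7] has size 3 > 2, so it alone needs 3 colors.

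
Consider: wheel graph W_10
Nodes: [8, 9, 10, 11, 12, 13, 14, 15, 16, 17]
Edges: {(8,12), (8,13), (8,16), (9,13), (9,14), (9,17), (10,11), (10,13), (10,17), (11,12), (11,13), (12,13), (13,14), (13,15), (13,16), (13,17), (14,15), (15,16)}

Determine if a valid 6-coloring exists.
Yes, G is 6-colorable

A valid 6-coloring: color 1: [13]; color 2: [12, 14, 16, 17]; color 3: [8, 9, 10, 15]; color 4: [11].
(χ(G) = 4 ≤ 6.)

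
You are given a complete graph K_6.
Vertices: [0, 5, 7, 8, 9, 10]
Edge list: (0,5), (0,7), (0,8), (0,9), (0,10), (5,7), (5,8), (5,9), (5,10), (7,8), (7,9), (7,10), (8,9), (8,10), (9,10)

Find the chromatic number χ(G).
χ(G) = 6

Clique number ω(G) = 6 (lower bound: χ ≥ ω).
The clique on [0, 5, 7, 8, 9, 10] has size 6, forcing χ ≥ 6, and the coloring below uses 6 colors, so χ(G) = 6.
A valid 6-coloring: color 1: [9]; color 2: [7]; color 3: [8]; color 4: [10]; color 5: [5]; color 6: [0].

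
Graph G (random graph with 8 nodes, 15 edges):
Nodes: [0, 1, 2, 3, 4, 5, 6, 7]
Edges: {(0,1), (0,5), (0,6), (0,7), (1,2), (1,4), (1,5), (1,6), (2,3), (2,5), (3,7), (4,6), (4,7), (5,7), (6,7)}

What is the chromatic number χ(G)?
χ(G) = 3

Clique number ω(G) = 3 (lower bound: χ ≥ ω).
The clique on [0, 1, 5] has size 3, forcing χ ≥ 3, and the coloring below uses 3 colors, so χ(G) = 3.
A valid 3-coloring: color 1: [1, 7]; color 2: [3, 5, 6]; color 3: [0, 2, 4].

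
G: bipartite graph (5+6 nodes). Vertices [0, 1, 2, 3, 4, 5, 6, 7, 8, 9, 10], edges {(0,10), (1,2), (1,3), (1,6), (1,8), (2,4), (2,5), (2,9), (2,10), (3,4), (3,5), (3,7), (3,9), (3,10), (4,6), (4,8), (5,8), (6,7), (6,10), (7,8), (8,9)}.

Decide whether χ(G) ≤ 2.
Yes, G is 2-colorable

A valid 2-coloring: color 1: [0, 2, 3, 6, 8]; color 2: [1, 4, 5, 7, 9, 10].
(χ(G) = 2 ≤ 2.)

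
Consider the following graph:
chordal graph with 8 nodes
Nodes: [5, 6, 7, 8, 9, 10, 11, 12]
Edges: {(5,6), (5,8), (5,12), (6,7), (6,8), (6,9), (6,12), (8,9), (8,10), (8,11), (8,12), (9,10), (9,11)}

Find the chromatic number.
Clique number ω(G) = 4 (lower bound: χ ≥ ω).
The clique on [5, 6, 8, 12] has size 4, forcing χ ≥ 4, and the coloring below uses 4 colors, so χ(G) = 4.
A valid 4-coloring: color 1: [7, 8]; color 2: [6, 10, 11]; color 3: [9, 12]; color 4: [5].

χ(G) = 4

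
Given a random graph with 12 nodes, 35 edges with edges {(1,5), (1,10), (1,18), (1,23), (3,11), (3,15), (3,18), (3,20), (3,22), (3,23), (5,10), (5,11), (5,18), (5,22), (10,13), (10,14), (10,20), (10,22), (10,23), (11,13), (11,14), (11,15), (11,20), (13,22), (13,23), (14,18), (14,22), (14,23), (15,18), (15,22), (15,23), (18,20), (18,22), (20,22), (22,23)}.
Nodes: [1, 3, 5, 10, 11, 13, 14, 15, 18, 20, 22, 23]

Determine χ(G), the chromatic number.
χ(G) = 4

Clique number ω(G) = 4 (lower bound: χ ≥ ω).
The clique on [3, 18, 20, 22] has size 4, forcing χ ≥ 4, and the coloring below uses 4 colors, so χ(G) = 4.
A valid 4-coloring: color 1: [1, 11, 22]; color 2: [3, 10]; color 3: [18, 23]; color 4: [5, 13, 14, 15, 20].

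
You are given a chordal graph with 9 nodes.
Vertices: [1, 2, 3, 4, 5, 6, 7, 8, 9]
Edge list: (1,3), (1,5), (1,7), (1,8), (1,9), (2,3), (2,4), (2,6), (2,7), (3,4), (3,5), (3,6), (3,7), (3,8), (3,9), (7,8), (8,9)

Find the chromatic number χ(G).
χ(G) = 4

Clique number ω(G) = 4 (lower bound: χ ≥ ω).
The clique on [1, 3, 8, 9] has size 4, forcing χ ≥ 4, and the coloring below uses 4 colors, so χ(G) = 4.
A valid 4-coloring: color 1: [3]; color 2: [1, 2]; color 3: [4, 5, 6, 8]; color 4: [7, 9].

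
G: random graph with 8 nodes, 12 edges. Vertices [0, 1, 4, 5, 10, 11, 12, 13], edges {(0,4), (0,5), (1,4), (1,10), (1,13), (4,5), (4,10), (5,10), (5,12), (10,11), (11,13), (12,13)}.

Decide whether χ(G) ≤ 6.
Yes, G is 6-colorable

A valid 6-coloring: color 1: [1, 5, 11]; color 2: [0, 10, 13]; color 3: [4, 12].
(χ(G) = 3 ≤ 6.)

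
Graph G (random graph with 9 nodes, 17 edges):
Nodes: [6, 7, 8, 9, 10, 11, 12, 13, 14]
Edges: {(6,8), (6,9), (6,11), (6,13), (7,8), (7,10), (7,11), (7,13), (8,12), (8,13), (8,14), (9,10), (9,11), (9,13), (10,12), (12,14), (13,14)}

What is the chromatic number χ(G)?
Clique number ω(G) = 3 (lower bound: χ ≥ ω).
Suppose a proper 3-coloring c exists. The clique [6, 8, 13] takes 3 distinct colors; by symmetry let c(6) = 1, c(8) = 2, c(13) = 3.
- Vertex 7: neighbors [8, 13] already have colors [2, 3] ⇒ c(7) = 1.
- Vertex 9: neighbors [6, 13] already have colors [1, 3] ⇒ c(9) = 2.
- Vertex 10: neighbors [7, 9] already have colors [1, 2] ⇒ c(10) = 3.
- Vertex 12: neighbors [8, 10] already have colors [2, 3] ⇒ c(12) = 1.
- Vertex 14: neighbors [12, 8, 13] already have colors [1, 2, 3] — all 3 colors blocked. Contradiction.
The forced assignments end in a contradiction, so G has no proper 3-coloring (χ ≥ 4).
The coloring below uses 4 colors, so χ(G) = 4.
A valid 4-coloring: color 1: [8, 9]; color 2: [10, 11, 13]; color 3: [6, 7, 14]; color 4: [12].

χ(G) = 4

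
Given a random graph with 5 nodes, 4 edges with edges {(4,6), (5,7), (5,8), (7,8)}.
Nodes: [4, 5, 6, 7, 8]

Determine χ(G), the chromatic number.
Clique number ω(G) = 3 (lower bound: χ ≥ ω).
The clique on [5, 7, 8] has size 3, forcing χ ≥ 3, and the coloring below uses 3 colors, so χ(G) = 3.
A valid 3-coloring: color 1: [6, 7]; color 2: [4, 5]; color 3: [8].

χ(G) = 3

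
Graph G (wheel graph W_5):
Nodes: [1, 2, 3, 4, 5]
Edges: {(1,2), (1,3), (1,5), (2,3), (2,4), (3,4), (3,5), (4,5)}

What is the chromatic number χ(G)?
χ(G) = 3

Clique number ω(G) = 3 (lower bound: χ ≥ ω).
The clique on [1, 2, 3] has size 3, forcing χ ≥ 3, and the coloring below uses 3 colors, so χ(G) = 3.
A valid 3-coloring: color 1: [3]; color 2: [1, 4]; color 3: [2, 5].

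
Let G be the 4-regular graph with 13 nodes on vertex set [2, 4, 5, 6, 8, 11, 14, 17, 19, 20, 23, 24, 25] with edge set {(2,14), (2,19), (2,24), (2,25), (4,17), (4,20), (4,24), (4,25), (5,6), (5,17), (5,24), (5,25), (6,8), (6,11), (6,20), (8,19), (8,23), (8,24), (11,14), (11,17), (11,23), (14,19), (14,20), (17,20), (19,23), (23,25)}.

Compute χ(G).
χ(G) = 3

Clique number ω(G) = 3 (lower bound: χ ≥ ω).
The clique on [2, 14, 19] has size 3, forcing χ ≥ 3, and the coloring below uses 3 colors, so χ(G) = 3.
A valid 3-coloring: color 1: [2, 5, 8, 11, 20]; color 2: [4, 6, 14, 23]; color 3: [17, 19, 24, 25].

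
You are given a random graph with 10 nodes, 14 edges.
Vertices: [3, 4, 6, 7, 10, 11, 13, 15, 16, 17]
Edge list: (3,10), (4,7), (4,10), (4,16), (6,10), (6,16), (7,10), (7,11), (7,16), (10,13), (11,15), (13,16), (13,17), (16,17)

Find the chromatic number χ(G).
χ(G) = 3

Clique number ω(G) = 3 (lower bound: χ ≥ ω).
The clique on [4, 7, 10] has size 3, forcing χ ≥ 3, and the coloring below uses 3 colors, so χ(G) = 3.
A valid 3-coloring: color 1: [10, 11, 16]; color 2: [3, 6, 7, 15, 17]; color 3: [4, 13].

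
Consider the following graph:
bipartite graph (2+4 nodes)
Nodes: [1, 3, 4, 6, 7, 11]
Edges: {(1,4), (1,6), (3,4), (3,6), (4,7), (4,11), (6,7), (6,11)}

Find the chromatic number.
χ(G) = 2

Clique number ω(G) = 2 (lower bound: χ ≥ ω).
The graph is bipartite (no odd cycle), so 2 colors suffice: χ(G) = 2.
A valid 2-coloring: color 1: [4, 6]; color 2: [1, 3, 7, 11].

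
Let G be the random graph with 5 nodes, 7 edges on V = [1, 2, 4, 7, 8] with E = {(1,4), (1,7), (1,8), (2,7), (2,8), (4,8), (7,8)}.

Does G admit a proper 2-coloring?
No, G is not 2-colorable

The clique on vertices [1, 4, 8] has size 3 > 2, so it alone needs 3 colors.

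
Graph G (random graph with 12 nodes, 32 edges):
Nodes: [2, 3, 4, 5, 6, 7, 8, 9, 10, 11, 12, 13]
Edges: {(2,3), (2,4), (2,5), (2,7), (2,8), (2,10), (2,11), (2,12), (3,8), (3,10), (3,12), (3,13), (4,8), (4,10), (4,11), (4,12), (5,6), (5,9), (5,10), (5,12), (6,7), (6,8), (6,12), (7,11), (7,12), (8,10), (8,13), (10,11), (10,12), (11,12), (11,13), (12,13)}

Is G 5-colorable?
A valid 5-coloring: color 1: [8, 9, 12]; color 2: [2, 6, 13]; color 3: [7, 10]; color 4: [3, 5, 11]; color 5: [4].
(χ(G) = 5 ≤ 5.)

Yes, G is 5-colorable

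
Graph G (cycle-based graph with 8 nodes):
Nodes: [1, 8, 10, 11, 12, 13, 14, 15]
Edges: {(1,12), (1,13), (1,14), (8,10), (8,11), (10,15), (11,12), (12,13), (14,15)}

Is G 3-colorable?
Yes, G is 3-colorable

A valid 3-coloring: color 1: [1, 8, 15]; color 2: [10, 12, 14]; color 3: [11, 13].
(χ(G) = 3 ≤ 3.)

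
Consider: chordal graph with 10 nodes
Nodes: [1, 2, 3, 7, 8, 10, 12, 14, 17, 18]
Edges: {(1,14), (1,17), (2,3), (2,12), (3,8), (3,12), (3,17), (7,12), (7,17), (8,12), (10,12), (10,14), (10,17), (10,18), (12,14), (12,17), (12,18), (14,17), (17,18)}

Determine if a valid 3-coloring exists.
The clique on vertices [10, 12, 17, 18] has size 4 > 3, so it alone needs 4 colors.

No, G is not 3-colorable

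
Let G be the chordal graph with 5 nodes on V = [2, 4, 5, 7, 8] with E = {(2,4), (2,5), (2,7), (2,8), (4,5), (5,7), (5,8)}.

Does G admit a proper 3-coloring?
Yes, G is 3-colorable

A valid 3-coloring: color 1: [2]; color 2: [5]; color 3: [4, 7, 8].
(χ(G) = 3 ≤ 3.)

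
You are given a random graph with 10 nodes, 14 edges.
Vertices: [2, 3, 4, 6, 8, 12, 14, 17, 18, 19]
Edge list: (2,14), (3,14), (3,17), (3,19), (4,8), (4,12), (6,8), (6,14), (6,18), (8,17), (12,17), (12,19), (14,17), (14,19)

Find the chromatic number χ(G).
χ(G) = 3

Clique number ω(G) = 3 (lower bound: χ ≥ ω).
The clique on [3, 14, 17] has size 3, forcing χ ≥ 3, and the coloring below uses 3 colors, so χ(G) = 3.
A valid 3-coloring: color 1: [8, 12, 14, 18]; color 2: [2, 4, 6, 17, 19]; color 3: [3].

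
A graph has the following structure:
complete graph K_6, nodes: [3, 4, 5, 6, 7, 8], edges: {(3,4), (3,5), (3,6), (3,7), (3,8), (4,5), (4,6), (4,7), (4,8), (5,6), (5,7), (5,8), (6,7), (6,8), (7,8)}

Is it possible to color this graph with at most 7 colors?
Yes, G is 7-colorable

A valid 7-coloring: color 1: [3]; color 2: [4]; color 3: [6]; color 4: [7]; color 5: [5]; color 6: [8].
(χ(G) = 6 ≤ 7.)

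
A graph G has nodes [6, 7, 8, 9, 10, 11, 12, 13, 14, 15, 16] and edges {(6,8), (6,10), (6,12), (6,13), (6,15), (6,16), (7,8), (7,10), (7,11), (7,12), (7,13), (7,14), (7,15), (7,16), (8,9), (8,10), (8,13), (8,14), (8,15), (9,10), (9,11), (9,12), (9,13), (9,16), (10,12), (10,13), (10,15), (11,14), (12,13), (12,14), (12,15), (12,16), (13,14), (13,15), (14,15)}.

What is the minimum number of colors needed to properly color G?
χ(G) = 5

Clique number ω(G) = 5 (lower bound: χ ≥ ω).
The clique on [6, 8, 10, 13, 15] has size 5, forcing χ ≥ 5, and the coloring below uses 5 colors, so χ(G) = 5.
A valid 5-coloring: color 1: [8, 11, 12]; color 2: [6, 7, 9]; color 3: [13, 16]; color 4: [15]; color 5: [10, 14].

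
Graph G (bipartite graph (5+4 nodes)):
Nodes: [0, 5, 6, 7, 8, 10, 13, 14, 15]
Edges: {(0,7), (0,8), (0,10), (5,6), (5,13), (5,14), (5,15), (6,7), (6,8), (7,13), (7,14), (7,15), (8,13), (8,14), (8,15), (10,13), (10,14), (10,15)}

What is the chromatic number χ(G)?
χ(G) = 2

Clique number ω(G) = 2 (lower bound: χ ≥ ω).
The graph is bipartite (no odd cycle), so 2 colors suffice: χ(G) = 2.
A valid 2-coloring: color 1: [5, 7, 8, 10]; color 2: [0, 6, 13, 14, 15].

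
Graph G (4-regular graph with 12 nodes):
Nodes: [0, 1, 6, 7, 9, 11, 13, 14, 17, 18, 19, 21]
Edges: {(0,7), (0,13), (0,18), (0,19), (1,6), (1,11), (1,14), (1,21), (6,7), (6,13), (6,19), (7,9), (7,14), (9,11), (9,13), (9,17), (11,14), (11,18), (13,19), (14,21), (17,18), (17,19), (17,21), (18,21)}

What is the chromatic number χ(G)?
Clique number ω(G) = 3 (lower bound: χ ≥ ω).
The clique on [0, 13, 19] has size 3, forcing χ ≥ 3, and the coloring below uses 3 colors, so χ(G) = 3.
A valid 3-coloring: color 1: [7, 11, 13, 21]; color 2: [1, 9, 18, 19]; color 3: [0, 6, 14, 17].

χ(G) = 3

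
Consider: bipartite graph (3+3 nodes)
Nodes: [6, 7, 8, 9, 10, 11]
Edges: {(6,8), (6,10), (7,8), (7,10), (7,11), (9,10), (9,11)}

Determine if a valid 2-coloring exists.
Yes, G is 2-colorable

A valid 2-coloring: color 1: [6, 7, 9]; color 2: [8, 10, 11].
(χ(G) = 2 ≤ 2.)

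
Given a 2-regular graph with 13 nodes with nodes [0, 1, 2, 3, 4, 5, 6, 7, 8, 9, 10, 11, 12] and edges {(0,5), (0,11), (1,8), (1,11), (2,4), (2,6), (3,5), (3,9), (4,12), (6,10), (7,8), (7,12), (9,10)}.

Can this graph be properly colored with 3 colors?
A valid 3-coloring: color 1: [0, 1, 2, 3, 10, 12]; color 2: [4, 5, 6, 8, 9, 11]; color 3: [7].
(χ(G) = 3 ≤ 3.)

Yes, G is 3-colorable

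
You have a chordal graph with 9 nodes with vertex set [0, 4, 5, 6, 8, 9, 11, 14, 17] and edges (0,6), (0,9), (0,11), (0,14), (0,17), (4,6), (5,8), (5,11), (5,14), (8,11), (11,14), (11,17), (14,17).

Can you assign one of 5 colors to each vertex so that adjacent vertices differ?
A valid 5-coloring: color 1: [6, 9, 11]; color 2: [0, 4, 5]; color 3: [8, 14]; color 4: [17].
(χ(G) = 4 ≤ 5.)

Yes, G is 5-colorable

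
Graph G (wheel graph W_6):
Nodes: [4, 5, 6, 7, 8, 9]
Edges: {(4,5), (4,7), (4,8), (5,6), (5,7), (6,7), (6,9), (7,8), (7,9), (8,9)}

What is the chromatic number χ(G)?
Clique number ω(G) = 3 (lower bound: χ ≥ ω).
Odd cycle [9, 8, 4, 5, 6] needs 3 colors (χ ≥ 3).
Vertex 7 is adjacent to every vertex of [4, 5, 6, 8, 9], which already need 3 colors among themselves, so 7 needs a new color (χ ≥ 4).
The coloring below uses 4 colors, so χ(G) = 4.
A valid 4-coloring: color 1: [7]; color 2: [5, 9]; color 3: [6, 8]; color 4: [4].

χ(G) = 4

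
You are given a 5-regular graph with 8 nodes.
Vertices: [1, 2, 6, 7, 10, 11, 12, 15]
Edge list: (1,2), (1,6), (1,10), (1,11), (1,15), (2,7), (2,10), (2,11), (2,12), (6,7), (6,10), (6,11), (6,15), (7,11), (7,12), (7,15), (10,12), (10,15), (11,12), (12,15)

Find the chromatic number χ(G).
Clique number ω(G) = 4 (lower bound: χ ≥ ω).
The clique on [1, 6, 10, 15] has size 4, forcing χ ≥ 4, and the coloring below uses 4 colors, so χ(G) = 4.
A valid 4-coloring: color 1: [10, 11]; color 2: [2, 15]; color 3: [1, 7]; color 4: [6, 12].

χ(G) = 4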